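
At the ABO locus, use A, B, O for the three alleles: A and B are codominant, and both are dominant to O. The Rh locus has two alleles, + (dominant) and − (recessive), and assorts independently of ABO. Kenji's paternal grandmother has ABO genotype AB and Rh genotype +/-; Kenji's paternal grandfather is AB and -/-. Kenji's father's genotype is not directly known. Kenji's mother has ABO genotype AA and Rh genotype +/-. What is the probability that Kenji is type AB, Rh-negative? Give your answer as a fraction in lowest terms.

Kenji's father's ABO genotype from AB × AB: 1/4 AA, 1/2 AB, 1/4 BB.
Crossing each possibility with the mother AA and summing P(type AB): 1/4·0 + 1/2·1/2 + 1/4·1 = 1/2.
Similarly for Rh via the father's Rh distribution: P(Rh-) = 3/8.
Independent loci: 1/2 × 3/8 = 3/16.

3/16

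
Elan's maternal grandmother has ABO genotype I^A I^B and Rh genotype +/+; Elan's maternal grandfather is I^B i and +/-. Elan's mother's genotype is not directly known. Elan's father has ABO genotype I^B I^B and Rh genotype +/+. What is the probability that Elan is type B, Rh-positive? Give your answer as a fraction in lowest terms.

3/4

Elan's mother's ABO genotype from I^A I^B × I^B i: 1/4 I^A I^B, 1/4 I^A i, 1/4 I^B I^B, 1/4 I^B i.
Crossing each possibility with the father I^B I^B and summing P(type B): 1/4·1/2 + 1/4·1/2 + 1/4·1 + 1/4·1 = 3/4.
Similarly for Rh via the mother's Rh distribution: P(Rh+) = 1.
Independent loci: 3/4 × 1 = 3/4.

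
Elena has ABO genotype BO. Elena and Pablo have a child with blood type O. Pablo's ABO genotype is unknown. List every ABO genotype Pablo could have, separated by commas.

AO, BO, OO

For each candidate genotype of Pablo, check whether crossing it with BO can produce every observed child phenotype.
  AA → possible child types {A, AB} ✗
  AB → possible child types {A, B, AB} ✗
  AO → possible child types {O, A, B, AB} ✓
  BB → possible child types {B} ✗
  BO → possible child types {O, B} ✓
  OO → possible child types {O, B} ✓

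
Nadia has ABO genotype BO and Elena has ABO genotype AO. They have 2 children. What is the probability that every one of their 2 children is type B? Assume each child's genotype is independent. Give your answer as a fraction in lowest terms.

ABO cross BO × AO → 1/4 O, 1/4 A, 1/4 B, 1/4 AB.
So P(type B) = 1/4 per child.
All 2 independent: (1/4)^2 = 1/16.

1/16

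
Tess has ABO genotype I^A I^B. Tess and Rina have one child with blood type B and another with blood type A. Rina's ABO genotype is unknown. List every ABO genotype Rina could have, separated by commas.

For each candidate genotype of Rina, check whether crossing it with I^A I^B can produce every observed child phenotype.
  I^A I^A → possible child types {A, AB} ✗
  I^A I^B → possible child types {A, B, AB} ✓
  I^A i → possible child types {A, B, AB} ✓
  I^B I^B → possible child types {B, AB} ✗
  I^B i → possible child types {A, B, AB} ✓
  i i → possible child types {A, B} ✓

I^A I^B, I^A i, I^B i, i i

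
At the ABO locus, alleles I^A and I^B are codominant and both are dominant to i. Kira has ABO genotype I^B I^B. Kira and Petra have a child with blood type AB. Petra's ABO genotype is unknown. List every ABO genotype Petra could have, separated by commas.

I^A I^A, I^A I^B, I^A i

For each candidate genotype of Petra, check whether crossing it with I^B I^B can produce every observed child phenotype.
  I^A I^A → possible child types {AB} ✓
  I^A I^B → possible child types {B, AB} ✓
  I^A i → possible child types {B, AB} ✓
  I^B I^B → possible child types {B} ✗
  I^B i → possible child types {B} ✗
  i i → possible child types {B} ✗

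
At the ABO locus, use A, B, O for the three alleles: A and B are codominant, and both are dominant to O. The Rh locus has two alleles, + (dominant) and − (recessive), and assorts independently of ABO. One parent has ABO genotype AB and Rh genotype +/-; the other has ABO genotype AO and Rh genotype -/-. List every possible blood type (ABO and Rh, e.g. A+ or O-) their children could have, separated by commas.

Gametes from AB × AO give offspring ABO genotypes AA, AB, AO, BO, i.e. phenotypes A, B, AB.
Rh cross +/- × -/- → phenotypes Rh+, Rh-.
Combining independently: A+, A-, B+, B-, AB+, AB-.

A+, A-, B+, B-, AB+, AB-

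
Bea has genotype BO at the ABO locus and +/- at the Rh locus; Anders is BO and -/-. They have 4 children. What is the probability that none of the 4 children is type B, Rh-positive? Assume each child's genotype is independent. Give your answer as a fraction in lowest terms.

625/4096

ABO cross BO × BO → 1/4 O, 3/4 B.
Rh cross +/- × -/- → 1/2 Rh+, 1/2 Rh-; so P(type B, Rh-positive) = 3/4 × 1/2 = 3/8 per child.
P(not type B, Rh-positive) = 5/8 for one child; (5/8)^4 = 625/4096.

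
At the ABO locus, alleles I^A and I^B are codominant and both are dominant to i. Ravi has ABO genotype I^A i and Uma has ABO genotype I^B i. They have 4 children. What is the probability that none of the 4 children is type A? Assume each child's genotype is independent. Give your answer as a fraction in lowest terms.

ABO cross I^A i × I^B i → 1/4 O, 1/4 A, 1/4 B, 1/4 AB.
So P(type A) = 1/4 per child.
P(not type A) = 3/4 for one child; (3/4)^4 = 81/256.

81/256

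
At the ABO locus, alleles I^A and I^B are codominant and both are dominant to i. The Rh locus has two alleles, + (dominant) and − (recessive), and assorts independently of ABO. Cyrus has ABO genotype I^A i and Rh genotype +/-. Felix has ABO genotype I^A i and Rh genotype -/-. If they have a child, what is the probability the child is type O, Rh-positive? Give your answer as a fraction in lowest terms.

1/8

ABO cross I^A i × I^A i → offspring phenotypes: 1/4 O, 3/4 A.
Rh cross +/- × -/- → 1/2 Rh+, 1/2 Rh-.
Independent loci: P(type O, Rh-positive) = 1/4 × 1/2 = 1/8.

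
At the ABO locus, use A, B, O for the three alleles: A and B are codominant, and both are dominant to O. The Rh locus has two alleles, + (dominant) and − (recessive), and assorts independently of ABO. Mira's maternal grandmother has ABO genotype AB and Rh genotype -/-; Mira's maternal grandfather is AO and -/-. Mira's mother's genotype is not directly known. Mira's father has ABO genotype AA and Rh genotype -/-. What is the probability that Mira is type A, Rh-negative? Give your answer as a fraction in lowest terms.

3/4

Mira's mother's ABO genotype from AB × AO: 1/4 AA, 1/4 AB, 1/4 AO, 1/4 BO.
Crossing each possibility with the father AA and summing P(type A): 1/4·1 + 1/4·1/2 + 1/4·1 + 1/4·1/2 = 3/4.
Similarly for Rh via the mother's Rh distribution: P(Rh-) = 1.
Independent loci: 3/4 × 1 = 3/4.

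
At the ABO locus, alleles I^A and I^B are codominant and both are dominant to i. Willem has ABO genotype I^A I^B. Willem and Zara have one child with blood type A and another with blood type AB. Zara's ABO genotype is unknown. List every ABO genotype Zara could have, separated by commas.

For each candidate genotype of Zara, check whether crossing it with I^A I^B can produce every observed child phenotype.
  I^A I^A → possible child types {A, AB} ✓
  I^A I^B → possible child types {A, B, AB} ✓
  I^A i → possible child types {A, B, AB} ✓
  I^B I^B → possible child types {B, AB} ✗
  I^B i → possible child types {A, B, AB} ✓
  i i → possible child types {A, B} ✗

I^A I^A, I^A I^B, I^A i, I^B i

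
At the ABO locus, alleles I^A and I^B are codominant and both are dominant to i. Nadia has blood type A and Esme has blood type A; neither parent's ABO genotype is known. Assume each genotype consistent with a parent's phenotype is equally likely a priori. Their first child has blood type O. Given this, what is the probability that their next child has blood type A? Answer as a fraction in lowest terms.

Possible genotypes: Nadia ∈ {I^A I^A, I^A i}; Esme ∈ {I^A I^A, I^A i}.
Weight each parental genotype pair by prior × P(type-O child):
  I^A i × I^A i: posterior weight 1; P(next child type A) = 3/4.
Weighted sum = 3/4.

3/4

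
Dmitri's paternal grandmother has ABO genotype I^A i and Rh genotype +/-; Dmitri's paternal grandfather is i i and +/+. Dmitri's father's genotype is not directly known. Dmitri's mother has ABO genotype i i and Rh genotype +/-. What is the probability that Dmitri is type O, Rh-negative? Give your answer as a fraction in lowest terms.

3/32

Dmitri's father's ABO genotype from I^A i × i i: 1/2 I^A i, 1/2 i i.
Crossing each possibility with the mother i i and summing P(type O): 1/2·1/2 + 1/2·1 = 3/4.
Similarly for Rh via the father's Rh distribution: P(Rh-) = 1/8.
Independent loci: 3/4 × 1/8 = 3/32.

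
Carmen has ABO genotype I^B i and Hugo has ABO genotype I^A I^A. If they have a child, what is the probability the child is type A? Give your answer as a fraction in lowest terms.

ABO cross I^B i × I^A I^A → offspring phenotypes: 1/2 A, 1/2 AB.
So P(type A) = 1/2.

1/2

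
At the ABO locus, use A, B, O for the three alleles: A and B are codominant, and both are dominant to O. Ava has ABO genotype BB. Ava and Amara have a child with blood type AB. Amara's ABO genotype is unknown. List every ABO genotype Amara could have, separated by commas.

AA, AB, AO

For each candidate genotype of Amara, check whether crossing it with BB can produce every observed child phenotype.
  AA → possible child types {AB} ✓
  AB → possible child types {B, AB} ✓
  AO → possible child types {B, AB} ✓
  BB → possible child types {B} ✗
  BO → possible child types {B} ✗
  OO → possible child types {B} ✗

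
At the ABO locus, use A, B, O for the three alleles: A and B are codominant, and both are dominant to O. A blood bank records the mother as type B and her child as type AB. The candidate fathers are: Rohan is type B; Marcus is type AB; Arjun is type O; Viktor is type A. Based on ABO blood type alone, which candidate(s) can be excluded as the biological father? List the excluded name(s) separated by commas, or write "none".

A candidate is excluded only if no genotype consistent with his phenotype could produce a type AB child with a type B mother.
Rohan (type B): no genotype consistent with that phenotype can produce a type-AB child with a type-B mother.
Arjun (type O): no genotype consistent with that phenotype can produce a type-AB child with a type-B mother.

Rohan, Arjun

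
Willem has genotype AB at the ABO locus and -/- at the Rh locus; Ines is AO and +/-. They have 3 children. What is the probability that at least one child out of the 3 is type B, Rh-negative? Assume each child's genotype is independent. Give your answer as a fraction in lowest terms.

ABO cross AB × AO → 1/2 A, 1/4 B, 1/4 AB.
Rh cross -/- × +/- → 1/2 Rh+, 1/2 Rh-; so P(type B, Rh-negative) = 1/4 × 1/2 = 1/8 per child.
P(none) = (7/8)^3 = 343/512; P(at least one) = 1 − 343/512 = 169/512.

169/512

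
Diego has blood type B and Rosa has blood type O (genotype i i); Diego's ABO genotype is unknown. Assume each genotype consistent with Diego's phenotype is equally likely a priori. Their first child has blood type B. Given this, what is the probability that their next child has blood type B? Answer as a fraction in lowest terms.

5/6

Possible genotypes: Diego ∈ {I^B I^B, I^B i}; Rosa ∈ {i i}.
Weight each parental genotype pair by prior × P(type-B child):
  I^B I^B × i i: posterior weight 2/3; P(next child type B) = 1.
  I^B i × i i: posterior weight 1/3; P(next child type B) = 1/2.
Weighted sum = 5/6.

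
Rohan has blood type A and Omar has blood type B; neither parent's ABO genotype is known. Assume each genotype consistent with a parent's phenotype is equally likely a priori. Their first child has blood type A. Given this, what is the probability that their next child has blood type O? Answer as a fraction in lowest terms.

1/12

Possible genotypes: Rohan ∈ {I^A I^A, I^A i}; Omar ∈ {I^B I^B, I^B i}.
Weight each parental genotype pair by prior × P(type-A child):
  I^A I^A × I^B i: posterior weight 2/3; P(next child type O) = 0.
  I^A i × I^B i: posterior weight 1/3; P(next child type O) = 1/4.
Weighted sum = 1/12.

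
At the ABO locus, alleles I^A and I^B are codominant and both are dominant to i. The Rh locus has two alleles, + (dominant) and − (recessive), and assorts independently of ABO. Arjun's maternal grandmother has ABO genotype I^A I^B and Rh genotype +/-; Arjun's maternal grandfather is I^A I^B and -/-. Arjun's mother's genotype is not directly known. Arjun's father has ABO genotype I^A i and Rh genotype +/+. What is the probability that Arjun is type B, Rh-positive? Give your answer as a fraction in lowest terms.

Arjun's mother's ABO genotype from I^A I^B × I^A I^B: 1/4 I^A I^A, 1/2 I^A I^B, 1/4 I^B I^B.
Crossing each possibility with the father I^A i and summing P(type B): 1/4·0 + 1/2·1/4 + 1/4·1/2 = 1/4.
Similarly for Rh via the mother's Rh distribution: P(Rh+) = 1.
Independent loci: 1/4 × 1 = 1/4.

1/4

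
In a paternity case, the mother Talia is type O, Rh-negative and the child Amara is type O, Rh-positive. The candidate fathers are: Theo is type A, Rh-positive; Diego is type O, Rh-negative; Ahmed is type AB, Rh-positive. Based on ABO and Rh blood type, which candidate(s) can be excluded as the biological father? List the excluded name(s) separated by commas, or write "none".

Diego, Ahmed

A candidate is excluded only if no genotype consistent with his phenotype could produce a type O, Rh-positive child with a type O, Rh-negative mother.
Diego (type O, Rh-): no genotype consistent with that phenotype can produce a type-O Rh+ child with a type-O mother.
Ahmed (type AB, Rh+): no genotype consistent with that phenotype can produce a type-O Rh+ child with a type-O mother.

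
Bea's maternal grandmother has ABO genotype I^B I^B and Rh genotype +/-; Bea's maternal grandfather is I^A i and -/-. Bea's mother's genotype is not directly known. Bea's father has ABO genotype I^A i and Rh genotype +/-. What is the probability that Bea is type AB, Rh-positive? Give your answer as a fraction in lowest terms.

5/32

Bea's mother's ABO genotype from I^B I^B × I^A i: 1/2 I^A I^B, 1/2 I^B i.
Crossing each possibility with the father I^A i and summing P(type AB): 1/2·1/4 + 1/2·1/4 = 1/4.
Similarly for Rh via the mother's Rh distribution: P(Rh+) = 5/8.
Independent loci: 1/4 × 5/8 = 5/32.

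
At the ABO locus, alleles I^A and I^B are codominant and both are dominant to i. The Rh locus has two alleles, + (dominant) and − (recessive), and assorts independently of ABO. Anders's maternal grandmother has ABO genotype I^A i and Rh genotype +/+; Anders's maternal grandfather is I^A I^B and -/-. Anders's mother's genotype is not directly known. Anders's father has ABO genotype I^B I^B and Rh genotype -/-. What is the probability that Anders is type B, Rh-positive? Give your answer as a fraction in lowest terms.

1/4

Anders's mother's ABO genotype from I^A i × I^A I^B: 1/4 I^A I^A, 1/4 I^A I^B, 1/4 I^A i, 1/4 I^B i.
Crossing each possibility with the father I^B I^B and summing P(type B): 1/4·0 + 1/4·1/2 + 1/4·1/2 + 1/4·1 = 1/2.
Similarly for Rh via the mother's Rh distribution: P(Rh+) = 1/2.
Independent loci: 1/2 × 1/2 = 1/4.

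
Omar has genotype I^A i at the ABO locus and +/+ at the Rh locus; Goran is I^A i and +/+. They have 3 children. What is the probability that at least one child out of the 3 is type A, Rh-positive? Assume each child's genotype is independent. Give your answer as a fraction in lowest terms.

ABO cross I^A i × I^A i → 1/4 O, 3/4 A.
Rh cross +/+ × +/+ → 1 Rh+; so P(type A, Rh-positive) = 3/4 × 1 = 3/4 per child.
P(none) = (1/4)^3 = 1/64; P(at least one) = 1 − 1/64 = 63/64.

63/64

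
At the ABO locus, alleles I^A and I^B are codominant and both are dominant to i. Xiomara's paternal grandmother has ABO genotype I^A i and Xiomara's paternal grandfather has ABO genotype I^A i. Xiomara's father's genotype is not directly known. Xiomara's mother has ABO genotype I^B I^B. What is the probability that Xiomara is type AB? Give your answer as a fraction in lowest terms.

Xiomara's father's ABO genotype from I^A i × I^A i: 1/4 I^A I^A, 1/2 I^A i, 1/4 i i.
Crossing each possibility with the mother I^B I^B and summing P(type AB): 1/4·1 + 1/2·1/2 + 1/4·0 = 1/2.

1/2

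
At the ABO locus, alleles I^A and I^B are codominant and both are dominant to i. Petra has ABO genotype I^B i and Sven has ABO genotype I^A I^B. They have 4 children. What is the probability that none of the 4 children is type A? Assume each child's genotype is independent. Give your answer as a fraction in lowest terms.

81/256

ABO cross I^B i × I^A I^B → 1/4 A, 1/2 B, 1/4 AB.
So P(type A) = 1/4 per child.
P(not type A) = 3/4 for one child; (3/4)^4 = 81/256.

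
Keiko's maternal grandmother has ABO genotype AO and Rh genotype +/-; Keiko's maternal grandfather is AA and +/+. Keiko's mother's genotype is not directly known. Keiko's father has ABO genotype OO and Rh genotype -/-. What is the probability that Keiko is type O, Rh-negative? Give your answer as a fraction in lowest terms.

Keiko's mother's ABO genotype from AO × AA: 1/2 AA, 1/2 AO.
Crossing each possibility with the father OO and summing P(type O): 1/2·0 + 1/2·1/2 = 1/4.
Similarly for Rh via the mother's Rh distribution: P(Rh-) = 1/4.
Independent loci: 1/4 × 1/4 = 1/16.

1/16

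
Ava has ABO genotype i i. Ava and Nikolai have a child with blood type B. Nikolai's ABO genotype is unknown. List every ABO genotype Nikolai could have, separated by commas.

I^A I^B, I^B I^B, I^B i

For each candidate genotype of Nikolai, check whether crossing it with i i can produce every observed child phenotype.
  I^A I^A → possible child types {A} ✗
  I^A I^B → possible child types {A, B} ✓
  I^A i → possible child types {O, A} ✗
  I^B I^B → possible child types {B} ✓
  I^B i → possible child types {O, B} ✓
  i i → possible child types {O} ✗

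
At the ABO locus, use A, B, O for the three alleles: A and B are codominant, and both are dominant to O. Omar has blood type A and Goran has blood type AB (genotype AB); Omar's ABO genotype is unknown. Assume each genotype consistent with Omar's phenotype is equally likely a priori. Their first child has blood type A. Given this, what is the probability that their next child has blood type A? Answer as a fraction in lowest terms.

Possible genotypes: Omar ∈ {AA, AO}; Goran ∈ {AB}.
Weight each parental genotype pair by prior × P(type-A child):
  AA × AB: posterior weight 1/2; P(next child type A) = 1/2.
  AO × AB: posterior weight 1/2; P(next child type A) = 1/2.
Weighted sum = 1/2.

1/2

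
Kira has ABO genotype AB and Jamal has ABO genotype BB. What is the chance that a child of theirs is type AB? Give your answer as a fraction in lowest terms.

ABO cross AB × BB → offspring phenotypes: 1/2 B, 1/2 AB.
So P(type AB) = 1/2.

1/2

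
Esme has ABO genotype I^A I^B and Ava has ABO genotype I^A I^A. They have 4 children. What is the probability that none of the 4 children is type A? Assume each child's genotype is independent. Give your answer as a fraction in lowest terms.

ABO cross I^A I^B × I^A I^A → 1/2 A, 1/2 AB.
So P(type A) = 1/2 per child.
P(not type A) = 1/2 for one child; (1/2)^4 = 1/16.

1/16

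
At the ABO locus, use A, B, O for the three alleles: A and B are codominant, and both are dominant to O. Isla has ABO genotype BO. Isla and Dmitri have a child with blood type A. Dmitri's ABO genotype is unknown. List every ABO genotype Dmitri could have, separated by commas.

For each candidate genotype of Dmitri, check whether crossing it with BO can produce every observed child phenotype.
  AA → possible child types {A, AB} ✓
  AB → possible child types {A, B, AB} ✓
  AO → possible child types {O, A, B, AB} ✓
  BB → possible child types {B} ✗
  BO → possible child types {O, B} ✗
  OO → possible child types {O, B} ✗

AA, AB, AO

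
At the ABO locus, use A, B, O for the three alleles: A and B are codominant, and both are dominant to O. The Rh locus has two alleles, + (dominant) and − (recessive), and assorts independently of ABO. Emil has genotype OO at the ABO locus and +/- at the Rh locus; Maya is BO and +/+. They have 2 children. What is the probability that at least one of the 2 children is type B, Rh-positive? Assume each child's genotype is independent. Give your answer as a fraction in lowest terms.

3/4

ABO cross OO × BO → 1/2 O, 1/2 B.
Rh cross +/- × +/+ → 1 Rh+; so P(type B, Rh-positive) = 1/2 × 1 = 1/2 per child.
P(none) = (1/2)^2 = 1/4; P(at least one) = 1 − 1/4 = 3/4.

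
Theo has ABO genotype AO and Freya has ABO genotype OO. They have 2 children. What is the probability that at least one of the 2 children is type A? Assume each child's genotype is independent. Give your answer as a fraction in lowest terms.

3/4

ABO cross AO × OO → 1/2 O, 1/2 A.
So P(type A) = 1/2 per child.
P(none) = (1/2)^2 = 1/4; P(at least one) = 1 − 1/4 = 3/4.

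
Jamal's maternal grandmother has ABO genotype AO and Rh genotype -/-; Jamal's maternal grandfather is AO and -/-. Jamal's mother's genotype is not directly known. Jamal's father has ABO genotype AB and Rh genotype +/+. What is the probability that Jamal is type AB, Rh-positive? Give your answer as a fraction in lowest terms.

1/4

Jamal's mother's ABO genotype from AO × AO: 1/4 AA, 1/2 AO, 1/4 OO.
Crossing each possibility with the father AB and summing P(type AB): 1/4·1/2 + 1/2·1/4 + 1/4·0 = 1/4.
Similarly for Rh via the mother's Rh distribution: P(Rh+) = 1.
Independent loci: 1/4 × 1 = 1/4.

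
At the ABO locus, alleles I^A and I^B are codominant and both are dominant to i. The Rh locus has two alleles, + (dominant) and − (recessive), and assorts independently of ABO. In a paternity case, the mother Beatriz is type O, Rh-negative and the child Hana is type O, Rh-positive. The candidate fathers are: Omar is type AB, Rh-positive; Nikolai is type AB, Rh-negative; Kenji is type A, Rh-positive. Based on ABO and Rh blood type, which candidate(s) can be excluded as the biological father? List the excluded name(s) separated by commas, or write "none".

A candidate is excluded only if no genotype consistent with his phenotype could produce a type O, Rh-positive child with a type O, Rh-negative mother.
Omar (type AB, Rh+): no genotype consistent with that phenotype can produce a type-O Rh+ child with a type-O mother.
Nikolai (type AB, Rh-): no genotype consistent with that phenotype can produce a type-O Rh+ child with a type-O mother.

Omar, Nikolai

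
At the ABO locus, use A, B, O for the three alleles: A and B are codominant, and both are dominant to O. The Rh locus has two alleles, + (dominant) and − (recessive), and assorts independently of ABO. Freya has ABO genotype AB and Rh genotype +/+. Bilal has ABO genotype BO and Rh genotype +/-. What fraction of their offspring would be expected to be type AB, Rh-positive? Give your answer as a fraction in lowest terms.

1/4

ABO cross AB × BO → offspring phenotypes: 1/4 A, 1/2 B, 1/4 AB.
Rh cross +/+ × +/- → 1 Rh+.
Independent loci: P(type AB, Rh-positive) = 1/4 × 1 = 1/4.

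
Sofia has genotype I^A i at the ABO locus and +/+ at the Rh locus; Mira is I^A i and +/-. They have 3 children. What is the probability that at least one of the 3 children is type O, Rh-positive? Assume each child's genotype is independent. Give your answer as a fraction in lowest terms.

ABO cross I^A i × I^A i → 1/4 O, 3/4 A.
Rh cross +/+ × +/- → 1 Rh+; so P(type O, Rh-positive) = 1/4 × 1 = 1/4 per child.
P(none) = (3/4)^3 = 27/64; P(at least one) = 1 − 27/64 = 37/64.

37/64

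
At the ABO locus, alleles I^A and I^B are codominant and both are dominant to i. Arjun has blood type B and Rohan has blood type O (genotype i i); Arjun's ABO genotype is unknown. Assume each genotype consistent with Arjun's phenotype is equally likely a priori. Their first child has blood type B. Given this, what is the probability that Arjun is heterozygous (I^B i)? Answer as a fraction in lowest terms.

Possible genotypes: Arjun ∈ {I^B I^B, I^B i}; Rohan ∈ {i i}.
Weight each parental genotype pair by prior × P(type-B child):
  I^B I^B × i i: posterior weight 2/3.
  I^B i × i i: posterior weight 1/3.
Sum the posterior weight over pairs where Arjun is I^B i: 1/3.

1/3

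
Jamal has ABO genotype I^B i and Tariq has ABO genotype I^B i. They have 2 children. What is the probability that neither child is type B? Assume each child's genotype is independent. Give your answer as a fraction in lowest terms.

ABO cross I^B i × I^B i → 1/4 O, 3/4 B.
So P(type B) = 3/4 per child.
P(not type B) = 1/4 for one child; (1/4)^2 = 1/16.

1/16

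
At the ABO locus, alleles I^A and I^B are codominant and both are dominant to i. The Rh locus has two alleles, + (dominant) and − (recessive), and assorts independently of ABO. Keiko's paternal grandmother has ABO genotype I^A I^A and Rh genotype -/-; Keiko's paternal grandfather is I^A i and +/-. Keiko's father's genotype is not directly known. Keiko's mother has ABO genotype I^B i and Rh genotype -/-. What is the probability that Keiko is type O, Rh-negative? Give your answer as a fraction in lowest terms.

3/32

Keiko's father's ABO genotype from I^A I^A × I^A i: 1/2 I^A I^A, 1/2 I^A i.
Crossing each possibility with the mother I^B i and summing P(type O): 1/2·0 + 1/2·1/4 = 1/8.
Similarly for Rh via the father's Rh distribution: P(Rh-) = 3/4.
Independent loci: 1/8 × 3/4 = 3/32.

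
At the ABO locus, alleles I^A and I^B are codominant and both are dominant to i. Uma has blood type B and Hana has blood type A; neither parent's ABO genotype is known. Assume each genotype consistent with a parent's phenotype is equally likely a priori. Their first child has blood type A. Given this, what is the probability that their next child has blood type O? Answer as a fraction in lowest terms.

1/12

Possible genotypes: Uma ∈ {I^B I^B, I^B i}; Hana ∈ {I^A I^A, I^A i}.
Weight each parental genotype pair by prior × P(type-A child):
  I^B i × I^A I^A: posterior weight 2/3; P(next child type O) = 0.
  I^B i × I^A i: posterior weight 1/3; P(next child type O) = 1/4.
Weighted sum = 1/12.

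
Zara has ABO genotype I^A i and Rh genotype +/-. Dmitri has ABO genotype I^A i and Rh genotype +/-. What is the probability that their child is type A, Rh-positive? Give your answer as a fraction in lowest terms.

9/16

ABO cross I^A i × I^A i → offspring phenotypes: 1/4 O, 3/4 A.
Rh cross +/- × +/- → 3/4 Rh+, 1/4 Rh-.
Independent loci: P(type A, Rh-positive) = 3/4 × 3/4 = 9/16.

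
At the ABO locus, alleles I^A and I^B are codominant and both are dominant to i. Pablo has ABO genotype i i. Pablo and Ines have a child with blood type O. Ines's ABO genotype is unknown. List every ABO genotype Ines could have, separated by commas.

I^A i, I^B i, i i

For each candidate genotype of Ines, check whether crossing it with i i can produce every observed child phenotype.
  I^A I^A → possible child types {A} ✗
  I^A I^B → possible child types {A, B} ✗
  I^A i → possible child types {O, A} ✓
  I^B I^B → possible child types {B} ✗
  I^B i → possible child types {O, B} ✓
  i i → possible child types {O} ✓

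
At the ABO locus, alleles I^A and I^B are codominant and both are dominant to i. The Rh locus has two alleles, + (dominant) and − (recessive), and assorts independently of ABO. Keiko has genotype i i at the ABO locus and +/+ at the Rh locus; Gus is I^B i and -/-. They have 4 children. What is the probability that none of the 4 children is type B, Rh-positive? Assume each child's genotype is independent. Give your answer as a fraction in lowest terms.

ABO cross i i × I^B i → 1/2 O, 1/2 B.
Rh cross +/+ × -/- → 1 Rh+; so P(type B, Rh-positive) = 1/2 × 1 = 1/2 per child.
P(not type B, Rh-positive) = 1/2 for one child; (1/2)^4 = 1/16.

1/16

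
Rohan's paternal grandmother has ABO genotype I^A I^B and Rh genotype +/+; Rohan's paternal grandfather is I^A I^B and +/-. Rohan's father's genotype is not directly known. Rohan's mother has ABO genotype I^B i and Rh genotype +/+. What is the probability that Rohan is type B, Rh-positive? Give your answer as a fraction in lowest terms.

Rohan's father's ABO genotype from I^A I^B × I^A I^B: 1/4 I^A I^A, 1/2 I^A I^B, 1/4 I^B I^B.
Crossing each possibility with the mother I^B i and summing P(type B): 1/4·0 + 1/2·1/2 + 1/4·1 = 1/2.
Similarly for Rh via the father's Rh distribution: P(Rh+) = 1.
Independent loci: 1/2 × 1 = 1/2.

1/2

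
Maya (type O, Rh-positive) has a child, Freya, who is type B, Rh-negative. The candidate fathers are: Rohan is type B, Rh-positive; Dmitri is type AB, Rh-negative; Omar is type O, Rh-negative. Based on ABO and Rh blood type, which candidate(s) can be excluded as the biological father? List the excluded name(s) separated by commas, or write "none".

A candidate is excluded only if no genotype consistent with his phenotype could produce a type B, Rh-negative child with a type O, Rh-positive mother.
Omar (type O, Rh-): no genotype consistent with that phenotype can produce a type-B Rh- child with a type-O mother.

Omar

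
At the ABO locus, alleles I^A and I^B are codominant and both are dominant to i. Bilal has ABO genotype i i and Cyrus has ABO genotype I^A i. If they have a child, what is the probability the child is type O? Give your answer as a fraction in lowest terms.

ABO cross i i × I^A i → offspring phenotypes: 1/2 O, 1/2 A.
So P(type O) = 1/2.

1/2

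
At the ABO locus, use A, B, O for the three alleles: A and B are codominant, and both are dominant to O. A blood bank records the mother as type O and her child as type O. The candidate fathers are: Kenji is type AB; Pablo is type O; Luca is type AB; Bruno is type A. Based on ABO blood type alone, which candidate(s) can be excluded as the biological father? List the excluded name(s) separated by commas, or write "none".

Kenji, Luca

A candidate is excluded only if no genotype consistent with his phenotype could produce a type O child with a type O mother.
Kenji (type AB): no genotype consistent with that phenotype can produce a type-O child with a type-O mother.
Luca (type AB): no genotype consistent with that phenotype can produce a type-O child with a type-O mother.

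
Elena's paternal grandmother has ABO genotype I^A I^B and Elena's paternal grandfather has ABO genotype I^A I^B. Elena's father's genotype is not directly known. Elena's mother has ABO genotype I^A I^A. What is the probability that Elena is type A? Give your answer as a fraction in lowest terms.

1/2

Elena's father's ABO genotype from I^A I^B × I^A I^B: 1/4 I^A I^A, 1/2 I^A I^B, 1/4 I^B I^B.
Crossing each possibility with the mother I^A I^A and summing P(type A): 1/4·1 + 1/2·1/2 + 1/4·0 = 1/2.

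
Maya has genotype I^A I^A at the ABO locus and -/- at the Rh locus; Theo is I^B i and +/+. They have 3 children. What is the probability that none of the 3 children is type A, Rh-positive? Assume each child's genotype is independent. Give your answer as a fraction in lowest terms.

1/8

ABO cross I^A I^A × I^B i → 1/2 A, 1/2 AB.
Rh cross -/- × +/+ → 1 Rh+; so P(type A, Rh-positive) = 1/2 × 1 = 1/2 per child.
P(not type A, Rh-positive) = 1/2 for one child; (1/2)^3 = 1/8.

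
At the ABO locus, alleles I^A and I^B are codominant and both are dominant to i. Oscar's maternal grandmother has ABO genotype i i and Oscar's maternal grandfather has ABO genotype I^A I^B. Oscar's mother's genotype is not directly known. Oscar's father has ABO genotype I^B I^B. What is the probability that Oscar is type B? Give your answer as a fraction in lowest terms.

3/4

Oscar's mother's ABO genotype from i i × I^A I^B: 1/2 I^A i, 1/2 I^B i.
Crossing each possibility with the father I^B I^B and summing P(type B): 1/2·1/2 + 1/2·1 = 3/4.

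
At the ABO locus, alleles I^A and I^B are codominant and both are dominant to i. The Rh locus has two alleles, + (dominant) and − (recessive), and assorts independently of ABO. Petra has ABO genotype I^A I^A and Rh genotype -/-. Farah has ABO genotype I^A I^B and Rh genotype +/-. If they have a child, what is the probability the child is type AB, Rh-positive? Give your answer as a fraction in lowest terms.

1/4

ABO cross I^A I^A × I^A I^B → offspring phenotypes: 1/2 A, 1/2 AB.
Rh cross -/- × +/- → 1/2 Rh+, 1/2 Rh-.
Independent loci: P(type AB, Rh-positive) = 1/2 × 1/2 = 1/4.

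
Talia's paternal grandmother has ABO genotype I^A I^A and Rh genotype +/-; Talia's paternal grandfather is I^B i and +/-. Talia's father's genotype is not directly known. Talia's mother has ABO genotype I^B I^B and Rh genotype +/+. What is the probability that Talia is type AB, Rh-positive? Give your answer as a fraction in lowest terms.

1/2

Talia's father's ABO genotype from I^A I^A × I^B i: 1/2 I^A I^B, 1/2 I^A i.
Crossing each possibility with the mother I^B I^B and summing P(type AB): 1/2·1/2 + 1/2·1/2 = 1/2.
Similarly for Rh via the father's Rh distribution: P(Rh+) = 1.
Independent loci: 1/2 × 1 = 1/2.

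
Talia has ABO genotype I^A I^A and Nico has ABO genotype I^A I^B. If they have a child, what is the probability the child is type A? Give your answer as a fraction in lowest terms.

ABO cross I^A I^A × I^A I^B → offspring phenotypes: 1/2 A, 1/2 AB.
So P(type A) = 1/2.

1/2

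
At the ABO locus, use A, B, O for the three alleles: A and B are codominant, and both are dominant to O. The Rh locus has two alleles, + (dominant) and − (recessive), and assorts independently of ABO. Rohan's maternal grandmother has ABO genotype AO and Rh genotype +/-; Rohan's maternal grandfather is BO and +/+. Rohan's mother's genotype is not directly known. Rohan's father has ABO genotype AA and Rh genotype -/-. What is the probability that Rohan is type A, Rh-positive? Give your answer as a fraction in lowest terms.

9/16

Rohan's mother's ABO genotype from AO × BO: 1/4 AB, 1/4 AO, 1/4 BO, 1/4 OO.
Crossing each possibility with the father AA and summing P(type A): 1/4·1/2 + 1/4·1 + 1/4·1/2 + 1/4·1 = 3/4.
Similarly for Rh via the mother's Rh distribution: P(Rh+) = 3/4.
Independent loci: 3/4 × 3/4 = 9/16.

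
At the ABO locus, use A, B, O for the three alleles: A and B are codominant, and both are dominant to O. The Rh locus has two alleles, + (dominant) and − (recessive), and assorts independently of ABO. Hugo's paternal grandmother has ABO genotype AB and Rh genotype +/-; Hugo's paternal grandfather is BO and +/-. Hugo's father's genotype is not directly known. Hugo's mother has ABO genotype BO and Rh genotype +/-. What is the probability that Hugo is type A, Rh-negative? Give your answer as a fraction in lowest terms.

Hugo's father's ABO genotype from AB × BO: 1/4 AB, 1/4 AO, 1/4 BB, 1/4 BO.
Crossing each possibility with the mother BO and summing P(type A): 1/4·1/4 + 1/4·1/4 + 1/4·0 + 1/4·0 = 1/8.
Similarly for Rh via the father's Rh distribution: P(Rh-) = 1/4.
Independent loci: 1/8 × 1/4 = 1/32.

1/32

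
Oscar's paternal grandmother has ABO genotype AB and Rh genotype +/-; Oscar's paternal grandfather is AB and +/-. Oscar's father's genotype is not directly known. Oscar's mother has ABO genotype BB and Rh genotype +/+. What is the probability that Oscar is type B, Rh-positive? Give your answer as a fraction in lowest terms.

Oscar's father's ABO genotype from AB × AB: 1/4 AA, 1/2 AB, 1/4 BB.
Crossing each possibility with the mother BB and summing P(type B): 1/4·0 + 1/2·1/2 + 1/4·1 = 1/2.
Similarly for Rh via the father's Rh distribution: P(Rh+) = 1.
Independent loci: 1/2 × 1 = 1/2.

1/2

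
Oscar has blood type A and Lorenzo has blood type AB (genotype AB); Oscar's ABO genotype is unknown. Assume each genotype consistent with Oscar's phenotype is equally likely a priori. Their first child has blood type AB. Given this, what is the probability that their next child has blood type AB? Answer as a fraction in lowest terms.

5/12

Possible genotypes: Oscar ∈ {AA, AO}; Lorenzo ∈ {AB}.
Weight each parental genotype pair by prior × P(type-AB child):
  AA × AB: posterior weight 2/3; P(next child type AB) = 1/2.
  AO × AB: posterior weight 1/3; P(next child type AB) = 1/4.
Weighted sum = 5/12.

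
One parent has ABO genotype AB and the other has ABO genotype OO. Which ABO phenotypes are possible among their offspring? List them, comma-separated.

A, B

Gametes from AB × OO give offspring ABO genotypes AO, BO, i.e. phenotypes A, B.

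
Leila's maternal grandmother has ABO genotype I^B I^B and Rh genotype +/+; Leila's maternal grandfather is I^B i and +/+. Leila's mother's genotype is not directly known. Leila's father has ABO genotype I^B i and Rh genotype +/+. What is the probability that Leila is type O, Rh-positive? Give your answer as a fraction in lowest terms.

Leila's mother's ABO genotype from I^B I^B × I^B i: 1/2 I^B I^B, 1/2 I^B i.
Crossing each possibility with the father I^B i and summing P(type O): 1/2·0 + 1/2·1/4 = 1/8.
Similarly for Rh via the mother's Rh distribution: P(Rh+) = 1.
Independent loci: 1/8 × 1 = 1/8.

1/8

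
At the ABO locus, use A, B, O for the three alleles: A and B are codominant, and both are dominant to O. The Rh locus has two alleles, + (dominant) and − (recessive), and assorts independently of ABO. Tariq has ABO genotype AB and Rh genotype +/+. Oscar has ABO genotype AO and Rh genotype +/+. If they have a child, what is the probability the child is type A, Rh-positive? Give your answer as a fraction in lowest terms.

1/2

ABO cross AB × AO → offspring phenotypes: 1/2 A, 1/4 B, 1/4 AB.
Rh cross +/+ × +/+ → 1 Rh+.
Independent loci: P(type A, Rh-positive) = 1/2 × 1 = 1/2.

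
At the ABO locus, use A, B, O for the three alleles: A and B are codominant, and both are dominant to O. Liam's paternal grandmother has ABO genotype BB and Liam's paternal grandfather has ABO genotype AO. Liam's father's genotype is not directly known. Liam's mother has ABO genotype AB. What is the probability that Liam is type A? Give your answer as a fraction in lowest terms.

1/4

Liam's father's ABO genotype from BB × AO: 1/2 AB, 1/2 BO.
Crossing each possibility with the mother AB and summing P(type A): 1/2·1/4 + 1/2·1/4 = 1/4.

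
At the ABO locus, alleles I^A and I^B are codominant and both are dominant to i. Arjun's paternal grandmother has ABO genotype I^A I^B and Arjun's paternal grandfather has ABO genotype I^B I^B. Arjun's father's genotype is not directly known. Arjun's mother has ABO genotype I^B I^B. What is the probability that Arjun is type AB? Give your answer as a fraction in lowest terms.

1/4

Arjun's father's ABO genotype from I^A I^B × I^B I^B: 1/2 I^A I^B, 1/2 I^B I^B.
Crossing each possibility with the mother I^B I^B and summing P(type AB): 1/2·1/2 + 1/2·0 = 1/4.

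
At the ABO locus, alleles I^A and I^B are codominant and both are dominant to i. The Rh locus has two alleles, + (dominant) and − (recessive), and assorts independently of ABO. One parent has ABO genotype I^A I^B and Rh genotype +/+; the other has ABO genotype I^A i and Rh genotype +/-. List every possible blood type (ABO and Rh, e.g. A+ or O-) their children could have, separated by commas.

Gametes from I^A I^B × I^A i give offspring ABO genotypes I^A I^A, I^A I^B, I^A i, I^B i, i.e. phenotypes A, B, AB.
Rh cross +/+ × +/- → phenotypes Rh+.
Combining independently: A+, B+, AB+.

A+, B+, AB+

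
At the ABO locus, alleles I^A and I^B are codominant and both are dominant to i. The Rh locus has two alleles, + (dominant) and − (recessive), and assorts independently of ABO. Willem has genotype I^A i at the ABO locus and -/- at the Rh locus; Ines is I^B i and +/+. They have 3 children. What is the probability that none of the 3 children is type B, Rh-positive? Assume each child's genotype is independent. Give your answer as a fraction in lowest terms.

27/64

ABO cross I^A i × I^B i → 1/4 O, 1/4 A, 1/4 B, 1/4 AB.
Rh cross -/- × +/+ → 1 Rh+; so P(type B, Rh-positive) = 1/4 × 1 = 1/4 per child.
P(not type B, Rh-positive) = 3/4 for one child; (3/4)^3 = 27/64.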